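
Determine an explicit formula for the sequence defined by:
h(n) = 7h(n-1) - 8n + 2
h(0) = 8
First-order linear with linear forcing.
Homogeneous solution: h_h(n) = A·(7)^n.
Try particular h_p(n) = pn + q. Substituting:
  pn + q = 7(p(n-1) + q) - 8n + 2.
Matching the n-coefficient: p = 7p - 8 ⇒ p = \frac{4}{3}.
Matching constants: q = -7p + 7q + 2 ⇒ q = \frac{11}{9}.
General: h(n) = A·(7)^n + \frac{4 n}{3} + \frac{11}{9}.
Apply h(0) = 8: A + \frac{11}{9} = 8 ⇒ A = \frac{61}{9}.
So h(n) = \frac{61 \cdot 7^{n}}{9} + \frac{4 n}{3} + \frac{11}{9}.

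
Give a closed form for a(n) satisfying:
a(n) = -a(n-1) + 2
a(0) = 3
First-order linear non-homogeneous.
Homogeneous solution: a_h(n) = A·(-1)^n.
Try constant particular solution a_p = K: K = -K + 2 ⇒ K = 1.
General: a(n) = A·(-1)^n + 1.
Apply a(0) = 3: A + 1 = 3 ⇒ A = 2.
So a(n) = 2 \left(-1\right)^{n} + 1.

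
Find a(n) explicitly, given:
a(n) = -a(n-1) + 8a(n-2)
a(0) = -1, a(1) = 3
Characteristic equation: x² + x - 8 = 0.
Discriminant Δ = (-1)² + 4·(8) = 33.
Roots r₁,₂ = (-1 ± √33)/2, so r₁ = - \frac{1}{2} + \frac{\sqrt{33}}{2}, r₂ = - \frac{\sqrt{33}}{2} - \frac{1}{2}.
General solution: a(n) = A·r₁^n + B·r₂^n.
From the initial conditions, A + B = -1 and r₁A + r₂B = 3.
Since r₁ - r₂ = √33: A = (3 - (-1)r₂)/√33 = - \frac{1}{2} + \frac{5 \sqrt{33}}{66}, and B = -1 - A = - \frac{1}{2} - \frac{5 \sqrt{33}}{66}.
So a(n) = \left(- \frac{1}{2} + \frac{5 \sqrt{33}}{66}\right)\left(- \frac{1}{2} + \frac{\sqrt{33}}{2}\right)^n + \left(- \frac{1}{2} - \frac{5 \sqrt{33}}{66}\right)\left(- \frac{\sqrt{33}}{2} - \frac{1}{2}\right)^n.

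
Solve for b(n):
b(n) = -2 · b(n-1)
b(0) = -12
Pure geometric recurrence with ratio -2.
By induction b(n) = b(0) · (-2)^n = - 12 \left(-2\right)^{n}.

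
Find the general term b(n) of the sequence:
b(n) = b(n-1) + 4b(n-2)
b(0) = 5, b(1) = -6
Characteristic equation: x² - x - 4 = 0.
Discriminant Δ = (1)² + 4·(4) = 17.
Roots r₁,₂ = (1 ± √17)/2, so r₁ = \frac{1}{2} + \frac{\sqrt{17}}{2}, r₂ = \frac{1}{2} - \frac{\sqrt{17}}{2}.
General solution: b(n) = A·r₁^n + B·r₂^n.
From the initial conditions, A + B = 5 and r₁A + r₂B = -6.
Since r₁ - r₂ = √17: A = (-6 - (5)r₂)/√17 = \frac{5}{2} - \frac{\sqrt{17}}{2}, and B = 5 - A = \frac{\sqrt{17}}{2} + \frac{5}{2}.
So b(n) = \left(\frac{5}{2} - \frac{\sqrt{17}}{2}\right)\left(\frac{1}{2} + \frac{\sqrt{17}}{2}\right)^n + \left(\frac{\sqrt{17}}{2} + \frac{5}{2}\right)\left(\frac{1}{2} - \frac{\sqrt{17}}{2}\right)^n.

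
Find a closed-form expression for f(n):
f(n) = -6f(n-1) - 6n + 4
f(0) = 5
First-order linear with linear forcing.
Homogeneous solution: f_h(n) = A·(-6)^n.
Try particular f_p(n) = pn + q. Substituting:
  pn + q = -6(p(n-1) + q) - 6n + 4.
Matching the n-coefficient: p = -6p - 6 ⇒ p = - \frac{6}{7}.
Matching constants: q = 6p - 6q + 4 ⇒ q = - \frac{8}{49}.
General: f(n) = A·(-6)^n - \frac{6 n}{7} - \frac{8}{49}.
Apply f(0) = 5: A - \frac{8}{49} = 5 ⇒ A = \frac{253}{49}.
So f(n) = \frac{253 \left(-6\right)^{n}}{49} - \frac{6 n}{7} - \frac{8}{49}.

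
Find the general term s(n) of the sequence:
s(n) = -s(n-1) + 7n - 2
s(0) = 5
First-order linear with linear forcing.
Homogeneous solution: s_h(n) = A·(-1)^n.
Try particular s_p(n) = pn + q. Substituting:
  pn + q = -(p(n-1) + q) + 7n - 2.
Matching the n-coefficient: p = -p + 7 ⇒ p = \frac{7}{2}.
Matching constants: q = p - q - 2 ⇒ q = \frac{3}{4}.
General: s(n) = A·(-1)^n + \frac{7 n}{2} + \frac{3}{4}.
Apply s(0) = 5: A + \frac{3}{4} = 5 ⇒ A = \frac{17}{4}.
So s(n) = \frac{17 \left(-1\right)^{n}}{4} + \frac{7 n}{2} + \frac{3}{4}.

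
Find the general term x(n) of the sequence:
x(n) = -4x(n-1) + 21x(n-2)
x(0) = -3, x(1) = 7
Characteristic equation: x² + 4x - 21 = 0, which factors as (x - (-7))(x - (3)) = 0.
Roots r₁ = -7, r₂ = 3 (distinct).
General solution: x(n) = A·(-7)^n + B·(3)^n.
From x(0) = -3: A + B = -3.
From x(1) = 7: -7A + 3B = 7.
Solving: A = - \frac{8}{5}, B = - \frac{7}{5}.
So x(n) = - \frac{8 \left(-7\right)^{n}}{5} - \frac{7 \cdot 3^{n}}{5}.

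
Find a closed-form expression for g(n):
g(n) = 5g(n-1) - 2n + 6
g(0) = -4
First-order linear with linear forcing.
Homogeneous solution: g_h(n) = A·(5)^n.
Try particular g_p(n) = pn + q. Substituting:
  pn + q = 5(p(n-1) + q) - 2n + 6.
Matching the n-coefficient: p = 5p - 2 ⇒ p = \frac{1}{2}.
Matching constants: q = -5p + 5q + 6 ⇒ q = - \frac{7}{8}.
General: g(n) = A·(5)^n + \frac{n}{2} - \frac{7}{8}.
Apply g(0) = -4: A - \frac{7}{8} = -4 ⇒ A = - \frac{25}{8}.
So g(n) = - \frac{25 \cdot 5^{n}}{8} + \frac{n}{2} - \frac{7}{8}.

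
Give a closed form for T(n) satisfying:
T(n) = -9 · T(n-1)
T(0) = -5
Pure geometric recurrence with ratio -9.
By induction T(n) = T(0) · (-9)^n = - 5 \left(-9\right)^{n}.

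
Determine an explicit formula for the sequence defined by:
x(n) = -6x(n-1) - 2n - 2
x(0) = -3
First-order linear with linear forcing.
Homogeneous solution: x_h(n) = A·(-6)^n.
Try particular x_p(n) = pn + q. Substituting:
  pn + q = -6(p(n-1) + q) - 2n - 2.
Matching the n-coefficient: p = -6p - 2 ⇒ p = - \frac{2}{7}.
Matching constants: q = 6p - 6q - 2 ⇒ q = - \frac{26}{49}.
General: x(n) = A·(-6)^n - \frac{2 n}{7} - \frac{26}{49}.
Apply x(0) = -3: A - \frac{26}{49} = -3 ⇒ A = - \frac{121}{49}.
So x(n) = - \frac{121 \left(-6\right)^{n}}{49} - \frac{2 n}{7} - \frac{26}{49}.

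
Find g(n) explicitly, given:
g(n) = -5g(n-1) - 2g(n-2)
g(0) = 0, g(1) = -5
Characteristic equation: x² + 5x + 2 = 0.
Discriminant Δ = (-5)² + 4·(-2) = 17.
Roots r₁,₂ = (-5 ± √17)/2, so r₁ = - \frac{5}{2} + \frac{\sqrt{17}}{2}, r₂ = - \frac{5}{2} - \frac{\sqrt{17}}{2}.
General solution: g(n) = A·r₁^n + B·r₂^n.
From the initial conditions, A + B = 0 and r₁A + r₂B = -5.
Since r₁ - r₂ = √17: A = (-5 - (0)r₂)/√17 = - \frac{5 \sqrt{17}}{17}, and B = 0 - A = \frac{5 \sqrt{17}}{17}.
So g(n) = \left(- \frac{5 \sqrt{17}}{17}\right)\left(- \frac{5}{2} + \frac{\sqrt{17}}{2}\right)^n + \left(\frac{5 \sqrt{17}}{17}\right)\left(- \frac{5}{2} - \frac{\sqrt{17}}{2}\right)^n.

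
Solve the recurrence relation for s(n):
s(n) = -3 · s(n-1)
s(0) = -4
Pure geometric recurrence with ratio -3.
By induction s(n) = s(0) · (-3)^n = - 4 \left(-3\right)^{n}.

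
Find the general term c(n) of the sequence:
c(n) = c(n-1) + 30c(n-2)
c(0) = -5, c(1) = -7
Characteristic equation: x² - x - 30 = 0, which factors as (x - (6))(x - (-5)) = 0.
Roots r₁ = 6, r₂ = -5 (distinct).
General solution: c(n) = A·(6)^n + B·(-5)^n.
From c(0) = -5: A + B = -5.
From c(1) = -7: 6A - 5B = -7.
Solving: A = - \frac{32}{11}, B = - \frac{23}{11}.
So c(n) = - \frac{23 \left(-5\right)^{n}}{11} - \frac{32 \cdot 6^{n}}{11}.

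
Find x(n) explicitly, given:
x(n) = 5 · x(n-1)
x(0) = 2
Pure geometric recurrence with ratio 5.
By induction x(n) = x(0) · (5)^n = 2 \cdot 5^{n}.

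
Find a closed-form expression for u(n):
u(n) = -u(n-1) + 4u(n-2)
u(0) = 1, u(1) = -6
Characteristic equation: x² + x - 4 = 0.
Discriminant Δ = (-1)² + 4·(4) = 17.
Roots r₁,₂ = (-1 ± √17)/2, so r₁ = - \frac{1}{2} + \frac{\sqrt{17}}{2}, r₂ = - \frac{\sqrt{17}}{2} - \frac{1}{2}.
General solution: u(n) = A·r₁^n + B·r₂^n.
From the initial conditions, A + B = 1 and r₁A + r₂B = -6.
Since r₁ - r₂ = √17: A = (-6 - (1)r₂)/√17 = \frac{1}{2} - \frac{11 \sqrt{17}}{34}, and B = 1 - A = \frac{1}{2} + \frac{11 \sqrt{17}}{34}.
So u(n) = \left(\frac{1}{2} - \frac{11 \sqrt{17}}{34}\right)\left(- \frac{1}{2} + \frac{\sqrt{17}}{2}\right)^n + \left(\frac{1}{2} + \frac{11 \sqrt{17}}{34}\right)\left(- \frac{\sqrt{17}}{2} - \frac{1}{2}\right)^n.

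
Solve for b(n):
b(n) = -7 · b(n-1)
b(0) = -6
Pure geometric recurrence with ratio -7.
By induction b(n) = b(0) · (-7)^n = - 6 \left(-7\right)^{n}.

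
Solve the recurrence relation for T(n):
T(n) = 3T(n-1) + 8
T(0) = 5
First-order linear non-homogeneous.
Homogeneous solution: T_h(n) = A·(3)^n.
Try constant particular solution T_p = K: K = 3K + 8 ⇒ K = -4.
General: T(n) = A·(3)^n - 4.
Apply T(0) = 5: A - 4 = 5 ⇒ A = 9.
So T(n) = 9 \cdot 3^{n} - 4.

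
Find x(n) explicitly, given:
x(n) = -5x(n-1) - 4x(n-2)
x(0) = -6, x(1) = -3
Characteristic equation: x² + 5x + 4 = 0, which factors as (x - (-1))(x - (-4)) = 0.
Roots r₁ = -1, r₂ = -4 (distinct).
General solution: x(n) = A·(-1)^n + B·(-4)^n.
From x(0) = -6: A + B = -6.
From x(1) = -3: -A - 4B = -3.
Solving: A = -9, B = 3.
So x(n) = - 9 \left(-1\right)^{n} + 3 \left(-4\right)^{n}.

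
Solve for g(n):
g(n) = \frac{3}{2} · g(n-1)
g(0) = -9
Pure geometric recurrence with ratio \frac{3}{2}.
By induction g(n) = g(0) · (\frac{3}{2})^n = - 9 \left(\frac{3}{2}\right)^{n}.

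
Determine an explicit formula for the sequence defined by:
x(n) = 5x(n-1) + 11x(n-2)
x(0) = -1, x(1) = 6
Characteristic equation: x² - 5x - 11 = 0.
Discriminant Δ = (5)² + 4·(11) = 69.
Roots r₁,₂ = (5 ± √69)/2, so r₁ = \frac{5}{2} + \frac{\sqrt{69}}{2}, r₂ = \frac{5}{2} - \frac{\sqrt{69}}{2}.
General solution: x(n) = A·r₁^n + B·r₂^n.
From the initial conditions, A + B = -1 and r₁A + r₂B = 6.
Since r₁ - r₂ = √69: A = (6 - (-1)r₂)/√69 = - \frac{1}{2} + \frac{17 \sqrt{69}}{138}, and B = -1 - A = - \frac{17 \sqrt{69}}{138} - \frac{1}{2}.
So x(n) = \left(- \frac{1}{2} + \frac{17 \sqrt{69}}{138}\right)\left(\frac{5}{2} + \frac{\sqrt{69}}{2}\right)^n + \left(- \frac{17 \sqrt{69}}{138} - \frac{1}{2}\right)\left(\frac{5}{2} - \frac{\sqrt{69}}{2}\right)^n.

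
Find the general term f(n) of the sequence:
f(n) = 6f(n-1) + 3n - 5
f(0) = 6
First-order linear with linear forcing.
Homogeneous solution: f_h(n) = A·(6)^n.
Try particular f_p(n) = pn + q. Substituting:
  pn + q = 6(p(n-1) + q) + 3n - 5.
Matching the n-coefficient: p = 6p + 3 ⇒ p = - \frac{3}{5}.
Matching constants: q = -6p + 6q - 5 ⇒ q = \frac{7}{25}.
General: f(n) = A·(6)^n - \frac{3 n}{5} + \frac{7}{25}.
Apply f(0) = 6: A + \frac{7}{25} = 6 ⇒ A = \frac{143}{25}.
So f(n) = \frac{143 \cdot 6^{n}}{25} - \frac{3 n}{5} + \frac{7}{25}.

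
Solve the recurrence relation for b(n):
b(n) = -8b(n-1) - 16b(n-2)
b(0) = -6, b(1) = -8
Characteristic equation: x² + 8x + 16 = 0, which is (x - (-4))².
Repeated root r = -4.
General solution: b(n) = (A + Bn)·(-4)^n.
From b(0) = -6: A = -6.
From b(1) = -8: (A + B)·(-4) = -8 ⇒ B = 8.
So b(n) = \left(8 n - 6\right) \cdot (-4)^n.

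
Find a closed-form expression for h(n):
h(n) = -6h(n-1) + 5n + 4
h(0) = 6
First-order linear with linear forcing.
Homogeneous solution: h_h(n) = A·(-6)^n.
Try particular h_p(n) = pn + q. Substituting:
  pn + q = -6(p(n-1) + q) + 5n + 4.
Matching the n-coefficient: p = -6p + 5 ⇒ p = \frac{5}{7}.
Matching constants: q = 6p - 6q + 4 ⇒ q = \frac{58}{49}.
General: h(n) = A·(-6)^n + \frac{5 n}{7} + \frac{58}{49}.
Apply h(0) = 6: A + \frac{58}{49} = 6 ⇒ A = \frac{236}{49}.
So h(n) = \frac{236 \left(-6\right)^{n}}{49} + \frac{5 n}{7} + \frac{58}{49}.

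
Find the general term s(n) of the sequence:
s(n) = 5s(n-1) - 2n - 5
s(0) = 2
First-order linear with linear forcing.
Homogeneous solution: s_h(n) = A·(5)^n.
Try particular s_p(n) = pn + q. Substituting:
  pn + q = 5(p(n-1) + q) - 2n - 5.
Matching the n-coefficient: p = 5p - 2 ⇒ p = \frac{1}{2}.
Matching constants: q = -5p + 5q - 5 ⇒ q = \frac{15}{8}.
General: s(n) = A·(5)^n + \frac{n}{2} + \frac{15}{8}.
Apply s(0) = 2: A + \frac{15}{8} = 2 ⇒ A = \frac{1}{8}.
So s(n) = \frac{5^{n}}{8} + \frac{n}{2} + \frac{15}{8}.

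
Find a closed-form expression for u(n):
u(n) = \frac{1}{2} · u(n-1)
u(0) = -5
Pure geometric recurrence with ratio \frac{1}{2}.
By induction u(n) = u(0) · (\frac{1}{2})^n = - 5 \cdot 2^{- n}.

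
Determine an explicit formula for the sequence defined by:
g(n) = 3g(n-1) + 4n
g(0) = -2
First-order linear with linear forcing.
Homogeneous solution: g_h(n) = A·(3)^n.
Try particular g_p(n) = pn + q. Substituting:
  pn + q = 3(p(n-1) + q) + 4n.
Matching the n-coefficient: p = 3p + 4 ⇒ p = -2.
Matching constants: q = -3p + 3q ⇒ q = -3.
General: g(n) = A·(3)^n - 2 n - 3.
Apply g(0) = -2: A - 3 = -2 ⇒ A = 1.
So g(n) = 3^{n} - 2 n - 3.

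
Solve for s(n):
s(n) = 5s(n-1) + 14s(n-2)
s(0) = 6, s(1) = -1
Characteristic equation: x² - 5x - 14 = 0, which factors as (x - (-2))(x - (7)) = 0.
Roots r₁ = -2, r₂ = 7 (distinct).
General solution: s(n) = A·(-2)^n + B·(7)^n.
From s(0) = 6: A + B = 6.
From s(1) = -1: -2A + 7B = -1.
Solving: A = \frac{43}{9}, B = \frac{11}{9}.
So s(n) = \frac{43 \left(-2\right)^{n}}{9} + \frac{11 \cdot 7^{n}}{9}.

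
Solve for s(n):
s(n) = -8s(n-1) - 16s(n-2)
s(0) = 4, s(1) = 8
Characteristic equation: x² + 8x + 16 = 0, which is (x - (-4))².
Repeated root r = -4.
General solution: s(n) = (A + Bn)·(-4)^n.
From s(0) = 4: A = 4.
From s(1) = 8: (A + B)·(-4) = 8 ⇒ B = -6.
So s(n) = \left(4 - 6 n\right) \cdot (-4)^n.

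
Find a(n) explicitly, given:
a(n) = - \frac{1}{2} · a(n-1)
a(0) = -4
Pure geometric recurrence with ratio - \frac{1}{2}.
By induction a(n) = a(0) · (- \frac{1}{2})^n = - 4 \left(- \frac{1}{2}\right)^{n}.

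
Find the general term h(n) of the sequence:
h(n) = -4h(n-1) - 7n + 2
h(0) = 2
First-order linear with linear forcing.
Homogeneous solution: h_h(n) = A·(-4)^n.
Try particular h_p(n) = pn + q. Substituting:
  pn + q = -4(p(n-1) + q) - 7n + 2.
Matching the n-coefficient: p = -4p - 7 ⇒ p = - \frac{7}{5}.
Matching constants: q = 4p - 4q + 2 ⇒ q = - \frac{18}{25}.
General: h(n) = A·(-4)^n - \frac{7 n}{5} - \frac{18}{25}.
Apply h(0) = 2: A - \frac{18}{25} = 2 ⇒ A = \frac{68}{25}.
So h(n) = \frac{68 \left(-4\right)^{n}}{25} - \frac{7 n}{5} - \frac{18}{25}.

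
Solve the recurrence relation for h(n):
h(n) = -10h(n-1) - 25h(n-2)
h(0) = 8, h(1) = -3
Characteristic equation: x² + 10x + 25 = 0, which is (x - (-5))².
Repeated root r = -5.
General solution: h(n) = (A + Bn)·(-5)^n.
From h(0) = 8: A = 8.
From h(1) = -3: (A + B)·(-5) = -3 ⇒ B = - \frac{37}{5}.
So h(n) = \left(8 - \frac{37 n}{5}\right) \cdot (-5)^n.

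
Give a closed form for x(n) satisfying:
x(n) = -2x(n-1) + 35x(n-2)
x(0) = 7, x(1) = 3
Characteristic equation: x² + 2x - 35 = 0, which factors as (x - (-7))(x - (5)) = 0.
Roots r₁ = -7, r₂ = 5 (distinct).
General solution: x(n) = A·(-7)^n + B·(5)^n.
From x(0) = 7: A + B = 7.
From x(1) = 3: -7A + 5B = 3.
Solving: A = \frac{8}{3}, B = \frac{13}{3}.
So x(n) = \frac{8 \left(-7\right)^{n}}{3} + \frac{13 \cdot 5^{n}}{3}.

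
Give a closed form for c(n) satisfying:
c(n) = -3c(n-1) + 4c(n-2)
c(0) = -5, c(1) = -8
Characteristic equation: x² + 3x - 4 = 0, which factors as (x - (1))(x - (-4)) = 0.
Roots r₁ = 1, r₂ = -4 (distinct).
General solution: c(n) = A·(1)^n + B·(-4)^n.
From c(0) = -5: A + B = -5.
From c(1) = -8: A - 4B = -8.
Solving: A = - \frac{28}{5}, B = \frac{3}{5}.
So c(n) = \frac{3 \left(-4\right)^{n}}{5} - \frac{28}{5}.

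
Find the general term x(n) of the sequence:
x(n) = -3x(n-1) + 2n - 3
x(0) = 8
First-order linear with linear forcing.
Homogeneous solution: x_h(n) = A·(-3)^n.
Try particular x_p(n) = pn + q. Substituting:
  pn + q = -3(p(n-1) + q) + 2n - 3.
Matching the n-coefficient: p = -3p + 2 ⇒ p = \frac{1}{2}.
Matching constants: q = 3p - 3q - 3 ⇒ q = - \frac{3}{8}.
General: x(n) = A·(-3)^n + \frac{n}{2} - \frac{3}{8}.
Apply x(0) = 8: A - \frac{3}{8} = 8 ⇒ A = \frac{67}{8}.
So x(n) = \frac{67 \left(-3\right)^{n}}{8} + \frac{n}{2} - \frac{3}{8}.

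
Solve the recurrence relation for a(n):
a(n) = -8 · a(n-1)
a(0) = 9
Pure geometric recurrence with ratio -8.
By induction a(n) = a(0) · (-8)^n = 9 \left(-8\right)^{n}.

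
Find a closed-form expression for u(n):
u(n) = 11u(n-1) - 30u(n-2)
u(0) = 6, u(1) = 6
Characteristic equation: x² - 11x + 30 = 0, which factors as (x - (5))(x - (6)) = 0.
Roots r₁ = 5, r₂ = 6 (distinct).
General solution: u(n) = A·(5)^n + B·(6)^n.
From u(0) = 6: A + B = 6.
From u(1) = 6: 5A + 6B = 6.
Solving: A = 30, B = -24.
So u(n) = 30 \cdot 5^{n} - 24 \cdot 6^{n}.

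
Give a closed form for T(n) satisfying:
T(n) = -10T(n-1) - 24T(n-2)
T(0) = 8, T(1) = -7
Characteristic equation: x² + 10x + 24 = 0, which factors as (x - (-4))(x - (-6)) = 0.
Roots r₁ = -4, r₂ = -6 (distinct).
General solution: T(n) = A·(-4)^n + B·(-6)^n.
From T(0) = 8: A + B = 8.
From T(1) = -7: -4A - 6B = -7.
Solving: A = \frac{41}{2}, B = - \frac{25}{2}.
So T(n) = \frac{41 \left(-4\right)^{n}}{2} - \frac{25 \left(-6\right)^{n}}{2}.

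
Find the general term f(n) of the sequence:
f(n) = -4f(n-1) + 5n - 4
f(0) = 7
First-order linear with linear forcing.
Homogeneous solution: f_h(n) = A·(-4)^n.
Try particular f_p(n) = pn + q. Substituting:
  pn + q = -4(p(n-1) + q) + 5n - 4.
Matching the n-coefficient: p = -4p + 5 ⇒ p = 1.
Matching constants: q = 4p - 4q - 4 ⇒ q = 0.
General: f(n) = A·(-4)^n + n + 0.
Apply f(0) = 7: A + 0 = 7 ⇒ A = 7.
So f(n) = 7 \left(-4\right)^{n} + n.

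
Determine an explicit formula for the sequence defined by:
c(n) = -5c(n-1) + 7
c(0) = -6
First-order linear non-homogeneous.
Homogeneous solution: c_h(n) = A·(-5)^n.
Try constant particular solution c_p = K: K = -5K + 7 ⇒ K = \frac{7}{6}.
General: c(n) = A·(-5)^n + \frac{7}{6}.
Apply c(0) = -6: A + \frac{7}{6} = -6 ⇒ A = - \frac{43}{6}.
So c(n) = \frac{7}{6} - \frac{43 \left(-5\right)^{n}}{6}.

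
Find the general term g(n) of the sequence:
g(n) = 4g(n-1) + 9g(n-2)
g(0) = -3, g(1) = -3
Characteristic equation: x² - 4x - 9 = 0.
Discriminant Δ = (4)² + 4·(9) = 52.
Roots r₁,₂ = (4 ± √52)/2, so r₁ = 2 + \sqrt{13}, r₂ = 2 - \sqrt{13}.
General solution: g(n) = A·r₁^n + B·r₂^n.
From the initial conditions, A + B = -3 and r₁A + r₂B = -3.
Since r₁ - r₂ = √52: A = (-3 - (-3)r₂)/√52 = - \frac{3}{2} + \frac{3 \sqrt{13}}{26}, and B = -3 - A = - \frac{3}{2} - \frac{3 \sqrt{13}}{26}.
So g(n) = \left(- \frac{3}{2} + \frac{3 \sqrt{13}}{26}\right)\left(2 + \sqrt{13}\right)^n + \left(- \frac{3}{2} - \frac{3 \sqrt{13}}{26}\right)\left(2 - \sqrt{13}\right)^n.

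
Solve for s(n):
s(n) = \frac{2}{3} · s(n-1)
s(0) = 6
Pure geometric recurrence with ratio \frac{2}{3}.
By induction s(n) = s(0) · (\frac{2}{3})^n = 6 \left(\frac{2}{3}\right)^{n}.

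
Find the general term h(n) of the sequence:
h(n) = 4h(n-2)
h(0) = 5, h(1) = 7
Characteristic equation: x² - 4 = 0, which factors as (x - (2))(x - (-2)) = 0.
Roots r₁ = 2, r₂ = -2 (distinct).
General solution: h(n) = A·(2)^n + B·(-2)^n.
From h(0) = 5: A + B = 5.
From h(1) = 7: 2A - 2B = 7.
Solving: A = \frac{17}{4}, B = \frac{3}{4}.
So h(n) = \frac{3 \left(-2\right)^{n}}{4} + \frac{17 \cdot 2^{n}}{4}.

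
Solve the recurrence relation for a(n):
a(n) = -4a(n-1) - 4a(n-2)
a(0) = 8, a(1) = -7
Characteristic equation: x² + 4x + 4 = 0, which is (x - (-2))².
Repeated root r = -2.
General solution: a(n) = (A + Bn)·(-2)^n.
From a(0) = 8: A = 8.
From a(1) = -7: (A + B)·(-2) = -7 ⇒ B = - \frac{9}{2}.
So a(n) = \left(8 - \frac{9 n}{2}\right) \cdot (-2)^n.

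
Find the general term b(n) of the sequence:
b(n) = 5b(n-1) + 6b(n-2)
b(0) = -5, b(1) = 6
Characteristic equation: x² - 5x - 6 = 0, which factors as (x - (6))(x - (-1)) = 0.
Roots r₁ = 6, r₂ = -1 (distinct).
General solution: b(n) = A·(6)^n + B·(-1)^n.
From b(0) = -5: A + B = -5.
From b(1) = 6: 6A - B = 6.
Solving: A = \frac{1}{7}, B = - \frac{36}{7}.
So b(n) = - \frac{36 \left(-1\right)^{n}}{7} + \frac{6^{n}}{7}.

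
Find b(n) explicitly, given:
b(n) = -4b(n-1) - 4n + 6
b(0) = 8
First-order linear with linear forcing.
Homogeneous solution: b_h(n) = A·(-4)^n.
Try particular b_p(n) = pn + q. Substituting:
  pn + q = -4(p(n-1) + q) - 4n + 6.
Matching the n-coefficient: p = -4p - 4 ⇒ p = - \frac{4}{5}.
Matching constants: q = 4p - 4q + 6 ⇒ q = \frac{14}{25}.
General: b(n) = A·(-4)^n - \frac{4 n}{5} + \frac{14}{25}.
Apply b(0) = 8: A + \frac{14}{25} = 8 ⇒ A = \frac{186}{25}.
So b(n) = \frac{186 \left(-4\right)^{n}}{25} - \frac{4 n}{5} + \frac{14}{25}.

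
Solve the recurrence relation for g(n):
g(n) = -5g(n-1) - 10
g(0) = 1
First-order linear non-homogeneous.
Homogeneous solution: g_h(n) = A·(-5)^n.
Try constant particular solution g_p = K: K = -5K - 10 ⇒ K = - \frac{5}{3}.
General: g(n) = A·(-5)^n - \frac{5}{3}.
Apply g(0) = 1: A - \frac{5}{3} = 1 ⇒ A = \frac{8}{3}.
So g(n) = \frac{8 \left(-5\right)^{n}}{3} - \frac{5}{3}.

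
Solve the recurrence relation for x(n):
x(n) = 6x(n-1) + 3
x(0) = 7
First-order linear non-homogeneous.
Homogeneous solution: x_h(n) = A·(6)^n.
Try constant particular solution x_p = K: K = 6K + 3 ⇒ K = - \frac{3}{5}.
General: x(n) = A·(6)^n - \frac{3}{5}.
Apply x(0) = 7: A - \frac{3}{5} = 7 ⇒ A = \frac{38}{5}.
So x(n) = \frac{38 \cdot 6^{n}}{5} - \frac{3}{5}.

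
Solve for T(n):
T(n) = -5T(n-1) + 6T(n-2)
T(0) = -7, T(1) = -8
Characteristic equation: x² + 5x - 6 = 0, which factors as (x - (-6))(x - (1)) = 0.
Roots r₁ = -6, r₂ = 1 (distinct).
General solution: T(n) = A·(-6)^n + B·(1)^n.
From T(0) = -7: A + B = -7.
From T(1) = -8: -6A + B = -8.
Solving: A = \frac{1}{7}, B = - \frac{50}{7}.
So T(n) = \frac{\left(-6\right)^{n}}{7} - \frac{50}{7}.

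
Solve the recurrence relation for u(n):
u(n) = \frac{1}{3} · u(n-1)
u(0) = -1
Pure geometric recurrence with ratio \frac{1}{3}.
By induction u(n) = u(0) · (\frac{1}{3})^n = - 3^{- n}.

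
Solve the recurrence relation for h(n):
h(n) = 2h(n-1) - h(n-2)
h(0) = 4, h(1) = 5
Characteristic equation: x² - 2x + 1 = 0, which is (x - (1))².
Repeated root r = 1.
General solution: h(n) = (A + Bn)·(1)^n.
From h(0) = 4: A = 4.
From h(1) = 5: (A + B)·(1) = 5 ⇒ B = 1.
So h(n) = \left(n + 4\right) \cdot (1)^n.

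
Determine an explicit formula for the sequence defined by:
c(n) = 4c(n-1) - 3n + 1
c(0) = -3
First-order linear with linear forcing.
Homogeneous solution: c_h(n) = A·(4)^n.
Try particular c_p(n) = pn + q. Substituting:
  pn + q = 4(p(n-1) + q) - 3n + 1.
Matching the n-coefficient: p = 4p - 3 ⇒ p = 1.
Matching constants: q = -4p + 4q + 1 ⇒ q = 1.
General: c(n) = A·(4)^n + n + 1.
Apply c(0) = -3: A + 1 = -3 ⇒ A = -4.
So c(n) = - 4 \cdot 4^{n} + n + 1.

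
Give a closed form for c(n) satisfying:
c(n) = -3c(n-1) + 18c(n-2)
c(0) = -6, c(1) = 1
Characteristic equation: x² + 3x - 18 = 0, which factors as (x - (-6))(x - (3)) = 0.
Roots r₁ = -6, r₂ = 3 (distinct).
General solution: c(n) = A·(-6)^n + B·(3)^n.
From c(0) = -6: A + B = -6.
From c(1) = 1: -6A + 3B = 1.
Solving: A = - \frac{19}{9}, B = - \frac{35}{9}.
So c(n) = - \frac{19 \left(-6\right)^{n}}{9} - \frac{35 \cdot 3^{n}}{9}.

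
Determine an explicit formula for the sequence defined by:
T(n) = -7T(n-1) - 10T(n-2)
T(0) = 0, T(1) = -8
Characteristic equation: x² + 7x + 10 = 0, which factors as (x - (-2))(x - (-5)) = 0.
Roots r₁ = -2, r₂ = -5 (distinct).
General solution: T(n) = A·(-2)^n + B·(-5)^n.
From T(0) = 0: A + B = 0.
From T(1) = -8: -2A - 5B = -8.
Solving: A = - \frac{8}{3}, B = \frac{8}{3}.
So T(n) = - \frac{8 \left(-2\right)^{n}}{3} + \frac{8 \left(-5\right)^{n}}{3}.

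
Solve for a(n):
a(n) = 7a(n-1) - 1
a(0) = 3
First-order linear non-homogeneous.
Homogeneous solution: a_h(n) = A·(7)^n.
Try constant particular solution a_p = K: K = 7K - 1 ⇒ K = \frac{1}{6}.
General: a(n) = A·(7)^n + \frac{1}{6}.
Apply a(0) = 3: A + \frac{1}{6} = 3 ⇒ A = \frac{17}{6}.
So a(n) = \frac{17 \cdot 7^{n}}{6} + \frac{1}{6}.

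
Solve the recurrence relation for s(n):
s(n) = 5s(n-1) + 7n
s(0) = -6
First-order linear with linear forcing.
Homogeneous solution: s_h(n) = A·(5)^n.
Try particular s_p(n) = pn + q. Substituting:
  pn + q = 5(p(n-1) + q) + 7n.
Matching the n-coefficient: p = 5p + 7 ⇒ p = - \frac{7}{4}.
Matching constants: q = -5p + 5q ⇒ q = - \frac{35}{16}.
General: s(n) = A·(5)^n - \frac{7 n}{4} - \frac{35}{16}.
Apply s(0) = -6: A - \frac{35}{16} = -6 ⇒ A = - \frac{61}{16}.
So s(n) = - \frac{61 \cdot 5^{n}}{16} - \frac{7 n}{4} - \frac{35}{16}.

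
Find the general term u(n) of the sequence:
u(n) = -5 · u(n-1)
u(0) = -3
Pure geometric recurrence with ratio -5.
By induction u(n) = u(0) · (-5)^n = - 3 \left(-5\right)^{n}.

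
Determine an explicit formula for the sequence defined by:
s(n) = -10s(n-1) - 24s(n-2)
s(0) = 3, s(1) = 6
Characteristic equation: x² + 10x + 24 = 0, which factors as (x - (-4))(x - (-6)) = 0.
Roots r₁ = -4, r₂ = -6 (distinct).
General solution: s(n) = A·(-4)^n + B·(-6)^n.
From s(0) = 3: A + B = 3.
From s(1) = 6: -4A - 6B = 6.
Solving: A = 12, B = -9.
So s(n) = 12 \left(-4\right)^{n} - 9 \left(-6\right)^{n}.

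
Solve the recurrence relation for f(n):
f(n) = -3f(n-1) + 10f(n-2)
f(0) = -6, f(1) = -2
Characteristic equation: x² + 3x - 10 = 0, which factors as (x - (-5))(x - (2)) = 0.
Roots r₁ = -5, r₂ = 2 (distinct).
General solution: f(n) = A·(-5)^n + B·(2)^n.
From f(0) = -6: A + B = -6.
From f(1) = -2: -5A + 2B = -2.
Solving: A = - \frac{10}{7}, B = - \frac{32}{7}.
So f(n) = - \frac{10 \left(-5\right)^{n}}{7} - \frac{32 \cdot 2^{n}}{7}.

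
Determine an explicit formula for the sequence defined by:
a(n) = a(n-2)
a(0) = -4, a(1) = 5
Characteristic equation: x² - 1 = 0, which factors as (x - (-1))(x - (1)) = 0.
Roots r₁ = -1, r₂ = 1 (distinct).
General solution: a(n) = A·(-1)^n + B·(1)^n.
From a(0) = -4: A + B = -4.
From a(1) = 5: -A + B = 5.
Solving: A = - \frac{9}{2}, B = \frac{1}{2}.
So a(n) = \frac{1}{2} - \frac{9 \left(-1\right)^{n}}{2}.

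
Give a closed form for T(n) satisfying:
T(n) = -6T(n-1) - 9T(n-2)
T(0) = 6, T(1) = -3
Characteristic equation: x² + 6x + 9 = 0, which is (x - (-3))².
Repeated root r = -3.
General solution: T(n) = (A + Bn)·(-3)^n.
From T(0) = 6: A = 6.
From T(1) = -3: (A + B)·(-3) = -3 ⇒ B = -5.
So T(n) = \left(6 - 5 n\right) \cdot (-3)^n.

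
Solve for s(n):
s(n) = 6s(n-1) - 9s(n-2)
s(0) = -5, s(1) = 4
Characteristic equation: x² - 6x + 9 = 0, which is (x - (3))².
Repeated root r = 3.
General solution: s(n) = (A + Bn)·(3)^n.
From s(0) = -5: A = -5.
From s(1) = 4: (A + B)·(3) = 4 ⇒ B = \frac{19}{3}.
So s(n) = \left(\frac{19 n}{3} - 5\right) \cdot (3)^n.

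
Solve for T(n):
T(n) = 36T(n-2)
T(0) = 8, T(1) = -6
Characteristic equation: x² - 36 = 0, which factors as (x - (6))(x - (-6)) = 0.
Roots r₁ = 6, r₂ = -6 (distinct).
General solution: T(n) = A·(6)^n + B·(-6)^n.
From T(0) = 8: A + B = 8.
From T(1) = -6: 6A - 6B = -6.
Solving: A = \frac{7}{2}, B = \frac{9}{2}.
So T(n) = \frac{9 \left(-6\right)^{n}}{2} + \frac{7 \cdot 6^{n}}{2}.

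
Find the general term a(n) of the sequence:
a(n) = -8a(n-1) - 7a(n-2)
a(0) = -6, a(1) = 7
Characteristic equation: x² + 8x + 7 = 0, which factors as (x - (-7))(x - (-1)) = 0.
Roots r₁ = -7, r₂ = -1 (distinct).
General solution: a(n) = A·(-7)^n + B·(-1)^n.
From a(0) = -6: A + B = -6.
From a(1) = 7: -7A - B = 7.
Solving: A = - \frac{1}{6}, B = - \frac{35}{6}.
So a(n) = - \frac{35 \left(-1\right)^{n}}{6} - \frac{\left(-7\right)^{n}}{6}.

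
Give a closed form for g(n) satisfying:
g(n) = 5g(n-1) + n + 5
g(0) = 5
First-order linear with linear forcing.
Homogeneous solution: g_h(n) = A·(5)^n.
Try particular g_p(n) = pn + q. Substituting:
  pn + q = 5(p(n-1) + q) + n + 5.
Matching the n-coefficient: p = 5p + 1 ⇒ p = - \frac{1}{4}.
Matching constants: q = -5p + 5q + 5 ⇒ q = - \frac{25}{16}.
General: g(n) = A·(5)^n - \frac{n}{4} - \frac{25}{16}.
Apply g(0) = 5: A - \frac{25}{16} = 5 ⇒ A = \frac{105}{16}.
So g(n) = \frac{105 \cdot 5^{n}}{16} - \frac{n}{4} - \frac{25}{16}.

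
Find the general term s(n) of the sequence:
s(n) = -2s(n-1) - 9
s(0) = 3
First-order linear non-homogeneous.
Homogeneous solution: s_h(n) = A·(-2)^n.
Try constant particular solution s_p = K: K = -2K - 9 ⇒ K = -3.
General: s(n) = A·(-2)^n - 3.
Apply s(0) = 3: A - 3 = 3 ⇒ A = 6.
So s(n) = 6 \left(-2\right)^{n} - 3.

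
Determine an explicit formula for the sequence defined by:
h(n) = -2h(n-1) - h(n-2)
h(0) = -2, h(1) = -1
Characteristic equation: x² + 2x + 1 = 0, which is (x - (-1))².
Repeated root r = -1.
General solution: h(n) = (A + Bn)·(-1)^n.
From h(0) = -2: A = -2.
From h(1) = -1: (A + B)·(-1) = -1 ⇒ B = 3.
So h(n) = \left(3 n - 2\right) \cdot (-1)^n.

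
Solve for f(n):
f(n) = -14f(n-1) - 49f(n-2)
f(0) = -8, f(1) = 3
Characteristic equation: x² + 14x + 49 = 0, which is (x - (-7))².
Repeated root r = -7.
General solution: f(n) = (A + Bn)·(-7)^n.
From f(0) = -8: A = -8.
From f(1) = 3: (A + B)·(-7) = 3 ⇒ B = \frac{53}{7}.
So f(n) = \left(\frac{53 n}{7} - 8\right) \cdot (-7)^n.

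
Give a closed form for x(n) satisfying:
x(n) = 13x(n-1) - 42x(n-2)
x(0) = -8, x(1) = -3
Characteristic equation: x² - 13x + 42 = 0, which factors as (x - (7))(x - (6)) = 0.
Roots r₁ = 7, r₂ = 6 (distinct).
General solution: x(n) = A·(7)^n + B·(6)^n.
From x(0) = -8: A + B = -8.
From x(1) = -3: 7A + 6B = -3.
Solving: A = 45, B = -53.
So x(n) = - 53 \cdot 6^{n} + 45 \cdot 7^{n}.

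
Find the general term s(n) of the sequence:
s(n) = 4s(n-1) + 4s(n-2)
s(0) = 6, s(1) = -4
Characteristic equation: x² - 4x - 4 = 0.
Discriminant Δ = (4)² + 4·(4) = 32.
Roots r₁,₂ = (4 ± √32)/2, so r₁ = 2 + 2 \sqrt{2}, r₂ = 2 - 2 \sqrt{2}.
General solution: s(n) = A·r₁^n + B·r₂^n.
From the initial conditions, A + B = 6 and r₁A + r₂B = -4.
Since r₁ - r₂ = √32: A = (-4 - (6)r₂)/√32 = 3 - 2 \sqrt{2}, and B = 6 - A = 2 \sqrt{2} + 3.
So s(n) = \left(3 - 2 \sqrt{2}\right)\left(2 + 2 \sqrt{2}\right)^n + \left(2 \sqrt{2} + 3\right)\left(2 - 2 \sqrt{2}\right)^n.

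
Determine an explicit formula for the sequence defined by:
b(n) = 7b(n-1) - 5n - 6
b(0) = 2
First-order linear with linear forcing.
Homogeneous solution: b_h(n) = A·(7)^n.
Try particular b_p(n) = pn + q. Substituting:
  pn + q = 7(p(n-1) + q) - 5n - 6.
Matching the n-coefficient: p = 7p - 5 ⇒ p = \frac{5}{6}.
Matching constants: q = -7p + 7q - 6 ⇒ q = \frac{71}{36}.
General: b(n) = A·(7)^n + \frac{5 n}{6} + \frac{71}{36}.
Apply b(0) = 2: A + \frac{71}{36} = 2 ⇒ A = \frac{1}{36}.
So b(n) = \frac{7^{n}}{36} + \frac{5 n}{6} + \frac{71}{36}.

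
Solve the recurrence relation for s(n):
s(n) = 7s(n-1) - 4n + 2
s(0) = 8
First-order linear with linear forcing.
Homogeneous solution: s_h(n) = A·(7)^n.
Try particular s_p(n) = pn + q. Substituting:
  pn + q = 7(p(n-1) + q) - 4n + 2.
Matching the n-coefficient: p = 7p - 4 ⇒ p = \frac{2}{3}.
Matching constants: q = -7p + 7q + 2 ⇒ q = \frac{4}{9}.
General: s(n) = A·(7)^n + \frac{2 n}{3} + \frac{4}{9}.
Apply s(0) = 8: A + \frac{4}{9} = 8 ⇒ A = \frac{68}{9}.
So s(n) = \frac{68 \cdot 7^{n}}{9} + \frac{2 n}{3} + \frac{4}{9}.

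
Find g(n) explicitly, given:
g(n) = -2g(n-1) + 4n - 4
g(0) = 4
First-order linear with linear forcing.
Homogeneous solution: g_h(n) = A·(-2)^n.
Try particular g_p(n) = pn + q. Substituting:
  pn + q = -2(p(n-1) + q) + 4n - 4.
Matching the n-coefficient: p = -2p + 4 ⇒ p = \frac{4}{3}.
Matching constants: q = 2p - 2q - 4 ⇒ q = - \frac{4}{9}.
General: g(n) = A·(-2)^n + \frac{4 n}{3} - \frac{4}{9}.
Apply g(0) = 4: A - \frac{4}{9} = 4 ⇒ A = \frac{40}{9}.
So g(n) = \frac{40 \left(-2\right)^{n}}{9} + \frac{4 n}{3} - \frac{4}{9}.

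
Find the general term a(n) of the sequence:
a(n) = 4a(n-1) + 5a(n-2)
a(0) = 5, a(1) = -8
Characteristic equation: x² - 4x - 5 = 0, which factors as (x - (-1))(x - (5)) = 0.
Roots r₁ = -1, r₂ = 5 (distinct).
General solution: a(n) = A·(-1)^n + B·(5)^n.
From a(0) = 5: A + B = 5.
From a(1) = -8: -A + 5B = -8.
Solving: A = \frac{11}{2}, B = - \frac{1}{2}.
So a(n) = \frac{11 \left(-1\right)^{n}}{2} - \frac{5^{n}}{2}.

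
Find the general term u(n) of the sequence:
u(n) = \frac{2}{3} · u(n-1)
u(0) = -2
Pure geometric recurrence with ratio \frac{2}{3}.
By induction u(n) = u(0) · (\frac{2}{3})^n = - 2 \left(\frac{2}{3}\right)^{n}.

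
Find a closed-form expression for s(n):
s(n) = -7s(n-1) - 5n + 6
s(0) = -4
First-order linear with linear forcing.
Homogeneous solution: s_h(n) = A·(-7)^n.
Try particular s_p(n) = pn + q. Substituting:
  pn + q = -7(p(n-1) + q) - 5n + 6.
Matching the n-coefficient: p = -7p - 5 ⇒ p = - \frac{5}{8}.
Matching constants: q = 7p - 7q + 6 ⇒ q = \frac{13}{64}.
General: s(n) = A·(-7)^n - \frac{5 n}{8} + \frac{13}{64}.
Apply s(0) = -4: A + \frac{13}{64} = -4 ⇒ A = - \frac{269}{64}.
So s(n) = - \frac{269 \left(-7\right)^{n}}{64} - \frac{5 n}{8} + \frac{13}{64}.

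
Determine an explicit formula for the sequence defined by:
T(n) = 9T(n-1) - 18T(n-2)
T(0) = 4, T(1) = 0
Characteristic equation: x² - 9x + 18 = 0, which factors as (x - (6))(x - (3)) = 0.
Roots r₁ = 6, r₂ = 3 (distinct).
General solution: T(n) = A·(6)^n + B·(3)^n.
From T(0) = 4: A + B = 4.
From T(1) = 0: 6A + 3B = 0.
Solving: A = -4, B = 8.
So T(n) = 8 \cdot 3^{n} - 4 \cdot 6^{n}.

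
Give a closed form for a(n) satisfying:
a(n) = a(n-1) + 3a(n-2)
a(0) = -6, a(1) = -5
Characteristic equation: x² - x - 3 = 0.
Discriminant Δ = (1)² + 4·(3) = 13.
Roots r₁,₂ = (1 ± √13)/2, so r₁ = \frac{1}{2} + \frac{\sqrt{13}}{2}, r₂ = \frac{1}{2} - \frac{\sqrt{13}}{2}.
General solution: a(n) = A·r₁^n + B·r₂^n.
From the initial conditions, A + B = -6 and r₁A + r₂B = -5.
Since r₁ - r₂ = √13: A = (-5 - (-6)r₂)/√13 = -3 - \frac{2 \sqrt{13}}{13}, and B = -6 - A = -3 + \frac{2 \sqrt{13}}{13}.
So a(n) = \left(-3 - \frac{2 \sqrt{13}}{13}\right)\left(\frac{1}{2} + \frac{\sqrt{13}}{2}\right)^n + \left(-3 + \frac{2 \sqrt{13}}{13}\right)\left(\frac{1}{2} - \frac{\sqrt{13}}{2}\right)^n.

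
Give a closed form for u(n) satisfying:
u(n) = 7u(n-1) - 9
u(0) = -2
First-order linear non-homogeneous.
Homogeneous solution: u_h(n) = A·(7)^n.
Try constant particular solution u_p = K: K = 7K - 9 ⇒ K = \frac{3}{2}.
General: u(n) = A·(7)^n + \frac{3}{2}.
Apply u(0) = -2: A + \frac{3}{2} = -2 ⇒ A = - \frac{7}{2}.
So u(n) = \frac{3}{2} - \frac{7 \cdot 7^{n}}{2}.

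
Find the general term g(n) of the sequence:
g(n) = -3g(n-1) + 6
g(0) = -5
First-order linear non-homogeneous.
Homogeneous solution: g_h(n) = A·(-3)^n.
Try constant particular solution g_p = K: K = -3K + 6 ⇒ K = \frac{3}{2}.
General: g(n) = A·(-3)^n + \frac{3}{2}.
Apply g(0) = -5: A + \frac{3}{2} = -5 ⇒ A = - \frac{13}{2}.
So g(n) = \frac{3}{2} - \frac{13 \left(-3\right)^{n}}{2}.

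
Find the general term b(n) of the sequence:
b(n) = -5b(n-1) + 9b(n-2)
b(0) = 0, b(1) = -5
Characteristic equation: x² + 5x - 9 = 0.
Discriminant Δ = (-5)² + 4·(9) = 61.
Roots r₁,₂ = (-5 ± √61)/2, so r₁ = - \frac{5}{2} + \frac{\sqrt{61}}{2}, r₂ = - \frac{\sqrt{61}}{2} - \frac{5}{2}.
General solution: b(n) = A·r₁^n + B·r₂^n.
From the initial conditions, A + B = 0 and r₁A + r₂B = -5.
Since r₁ - r₂ = √61: A = (-5 - (0)r₂)/√61 = - \frac{5 \sqrt{61}}{61}, and B = 0 - A = \frac{5 \sqrt{61}}{61}.
So b(n) = \left(- \frac{5 \sqrt{61}}{61}\right)\left(- \frac{5}{2} + \frac{\sqrt{61}}{2}\right)^n + \left(\frac{5 \sqrt{61}}{61}\right)\left(- \frac{\sqrt{61}}{2} - \frac{5}{2}\right)^n.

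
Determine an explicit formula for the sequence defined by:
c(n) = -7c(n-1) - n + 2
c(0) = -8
First-order linear with linear forcing.
Homogeneous solution: c_h(n) = A·(-7)^n.
Try particular c_p(n) = pn + q. Substituting:
  pn + q = -7(p(n-1) + q) - n + 2.
Matching the n-coefficient: p = -7p - 1 ⇒ p = - \frac{1}{8}.
Matching constants: q = 7p - 7q + 2 ⇒ q = \frac{9}{64}.
General: c(n) = A·(-7)^n - \frac{n}{8} + \frac{9}{64}.
Apply c(0) = -8: A + \frac{9}{64} = -8 ⇒ A = - \frac{521}{64}.
So c(n) = - \frac{521 \left(-7\right)^{n}}{64} - \frac{n}{8} + \frac{9}{64}.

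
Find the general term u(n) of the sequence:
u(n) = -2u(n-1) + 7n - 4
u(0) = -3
First-order linear with linear forcing.
Homogeneous solution: u_h(n) = A·(-2)^n.
Try particular u_p(n) = pn + q. Substituting:
  pn + q = -2(p(n-1) + q) + 7n - 4.
Matching the n-coefficient: p = -2p + 7 ⇒ p = \frac{7}{3}.
Matching constants: q = 2p - 2q - 4 ⇒ q = \frac{2}{9}.
General: u(n) = A·(-2)^n + \frac{7 n}{3} + \frac{2}{9}.
Apply u(0) = -3: A + \frac{2}{9} = -3 ⇒ A = - \frac{29}{9}.
So u(n) = - \frac{29 \left(-2\right)^{n}}{9} + \frac{7 n}{3} + \frac{2}{9}.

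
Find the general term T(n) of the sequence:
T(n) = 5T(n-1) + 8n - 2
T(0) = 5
First-order linear with linear forcing.
Homogeneous solution: T_h(n) = A·(5)^n.
Try particular T_p(n) = pn + q. Substituting:
  pn + q = 5(p(n-1) + q) + 8n - 2.
Matching the n-coefficient: p = 5p + 8 ⇒ p = -2.
Matching constants: q = -5p + 5q - 2 ⇒ q = -2.
General: T(n) = A·(5)^n - 2 n - 2.
Apply T(0) = 5: A - 2 = 5 ⇒ A = 7.
So T(n) = 7 \cdot 5^{n} - 2 n - 2.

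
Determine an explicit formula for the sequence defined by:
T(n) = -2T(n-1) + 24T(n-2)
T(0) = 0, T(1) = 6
Characteristic equation: x² + 2x - 24 = 0, which factors as (x - (-6))(x - (4)) = 0.
Roots r₁ = -6, r₂ = 4 (distinct).
General solution: T(n) = A·(-6)^n + B·(4)^n.
From T(0) = 0: A + B = 0.
From T(1) = 6: -6A + 4B = 6.
Solving: A = - \frac{3}{5}, B = \frac{3}{5}.
So T(n) = - \frac{3 \left(-6\right)^{n}}{5} + \frac{3 \cdot 4^{n}}{5}.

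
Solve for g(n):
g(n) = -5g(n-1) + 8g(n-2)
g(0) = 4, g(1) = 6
Characteristic equation: x² + 5x - 8 = 0.
Discriminant Δ = (-5)² + 4·(8) = 57.
Roots r₁,₂ = (-5 ± √57)/2, so r₁ = - \frac{5}{2} + \frac{\sqrt{57}}{2}, r₂ = - \frac{\sqrt{57}}{2} - \frac{5}{2}.
General solution: g(n) = A·r₁^n + B·r₂^n.
From the initial conditions, A + B = 4 and r₁A + r₂B = 6.
Since r₁ - r₂ = √57: A = (6 - (4)r₂)/√57 = 2 + \frac{16 \sqrt{57}}{57}, and B = 4 - A = 2 - \frac{16 \sqrt{57}}{57}.
So g(n) = \left(2 + \frac{16 \sqrt{57}}{57}\right)\left(- \frac{5}{2} + \frac{\sqrt{57}}{2}\right)^n + \left(2 - \frac{16 \sqrt{57}}{57}\right)\left(- \frac{\sqrt{57}}{2} - \frac{5}{2}\right)^n.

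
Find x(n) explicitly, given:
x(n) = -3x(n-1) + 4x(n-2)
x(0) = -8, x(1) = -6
Characteristic equation: x² + 3x - 4 = 0, which factors as (x - (-4))(x - (1)) = 0.
Roots r₁ = -4, r₂ = 1 (distinct).
General solution: x(n) = A·(-4)^n + B·(1)^n.
From x(0) = -8: A + B = -8.
From x(1) = -6: -4A + B = -6.
Solving: A = - \frac{2}{5}, B = - \frac{38}{5}.
So x(n) = - \frac{2 \left(-4\right)^{n}}{5} - \frac{38}{5}.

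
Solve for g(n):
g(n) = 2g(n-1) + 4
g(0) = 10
First-order linear non-homogeneous.
Homogeneous solution: g_h(n) = A·(2)^n.
Try constant particular solution g_p = K: K = 2K + 4 ⇒ K = -4.
General: g(n) = A·(2)^n - 4.
Apply g(0) = 10: A - 4 = 10 ⇒ A = 14.
So g(n) = 14 \cdot 2^{n} - 4.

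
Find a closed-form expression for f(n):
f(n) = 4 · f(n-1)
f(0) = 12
Pure geometric recurrence with ratio 4.
By induction f(n) = f(0) · (4)^n = 12 \cdot 4^{n}.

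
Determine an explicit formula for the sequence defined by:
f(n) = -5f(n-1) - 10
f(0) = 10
First-order linear non-homogeneous.
Homogeneous solution: f_h(n) = A·(-5)^n.
Try constant particular solution f_p = K: K = -5K - 10 ⇒ K = - \frac{5}{3}.
General: f(n) = A·(-5)^n - \frac{5}{3}.
Apply f(0) = 10: A - \frac{5}{3} = 10 ⇒ A = \frac{35}{3}.
So f(n) = \frac{35 \left(-5\right)^{n}}{3} - \frac{5}{3}.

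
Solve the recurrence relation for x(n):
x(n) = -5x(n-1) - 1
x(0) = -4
First-order linear non-homogeneous.
Homogeneous solution: x_h(n) = A·(-5)^n.
Try constant particular solution x_p = K: K = -5K - 1 ⇒ K = - \frac{1}{6}.
General: x(n) = A·(-5)^n - \frac{1}{6}.
Apply x(0) = -4: A - \frac{1}{6} = -4 ⇒ A = - \frac{23}{6}.
So x(n) = - \frac{23 \left(-5\right)^{n}}{6} - \frac{1}{6}.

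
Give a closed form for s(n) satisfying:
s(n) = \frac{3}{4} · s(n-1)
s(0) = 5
Pure geometric recurrence with ratio \frac{3}{4}.
By induction s(n) = s(0) · (\frac{3}{4})^n = 5 \left(\frac{3}{4}\right)^{n}.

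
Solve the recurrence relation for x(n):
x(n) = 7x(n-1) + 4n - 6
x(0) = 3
First-order linear with linear forcing.
Homogeneous solution: x_h(n) = A·(7)^n.
Try particular x_p(n) = pn + q. Substituting:
  pn + q = 7(p(n-1) + q) + 4n - 6.
Matching the n-coefficient: p = 7p + 4 ⇒ p = - \frac{2}{3}.
Matching constants: q = -7p + 7q - 6 ⇒ q = \frac{2}{9}.
General: x(n) = A·(7)^n - \frac{2 n}{3} + \frac{2}{9}.
Apply x(0) = 3: A + \frac{2}{9} = 3 ⇒ A = \frac{25}{9}.
So x(n) = \frac{25 \cdot 7^{n}}{9} - \frac{2 n}{3} + \frac{2}{9}.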